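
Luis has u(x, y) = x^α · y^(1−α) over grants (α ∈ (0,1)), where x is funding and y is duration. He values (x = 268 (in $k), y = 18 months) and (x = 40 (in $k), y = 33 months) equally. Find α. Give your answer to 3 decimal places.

The Cobb–Douglas utilities coincide, so 268^α·18^(1−α) = 40^α·33^(1−α).
Taking logs: α·ln 268 + (1−α)·ln 18 = α·ln 40 + (1−α)·ln 33, i.e. α·1.902108 = (1−α)·0.606136.
With A = 1.902108 and B = 0.606136: α·A = (1−α)·B, so α = B/(A+B) = 0.606136/2.508244 ≈ 0.242.

α ≈ 0.242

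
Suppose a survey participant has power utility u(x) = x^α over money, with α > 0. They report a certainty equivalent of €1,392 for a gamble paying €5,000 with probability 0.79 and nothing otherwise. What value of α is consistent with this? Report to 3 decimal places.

α ≈ 0.184

The lottery's expected utility is 0.79·u(5000) + 0.21·u(0) = 0.79·5000^α (since u(0) = 0 for α > 0).
Indifference: 1392^α = 0.79·5000^α, so (1392/5000)^α = 0.79.
Taking logs: α·ln(1392/5000) = ln(0.79), so α = -0.235722 / -1.278696 ≈ 0.184.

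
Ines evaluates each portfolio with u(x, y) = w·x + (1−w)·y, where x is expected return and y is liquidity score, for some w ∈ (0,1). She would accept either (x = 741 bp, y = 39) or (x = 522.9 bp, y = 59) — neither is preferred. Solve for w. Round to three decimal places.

w = 0.084

u(741,39) = u(522.9,59) means w·741 + (1−w)·39 = w·522.9 + (1−w)·59.
w·(741−522.9) = (1−w)·(59−39), i.e. w·218.1 = (1−w)·20.
So w/(1−w) = 20/218.1 = 0.0917, giving w = 20/(218.1+20) = 0.084.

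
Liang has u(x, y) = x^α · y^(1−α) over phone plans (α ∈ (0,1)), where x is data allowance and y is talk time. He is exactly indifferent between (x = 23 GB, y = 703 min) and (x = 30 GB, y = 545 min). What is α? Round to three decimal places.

The Cobb–Douglas utilities coincide, so 23^α·703^(1−α) = 30^α·545^(1−α).
Taking logs: α·ln 23 + (1−α)·ln 703 = α·ln 30 + (1−α)·ln 545, i.e. α·-0.265703 = (1−α)·-0.254571.
So α/(1−α) = (-0.254571)/(-0.265703) = 0.958104, and α = 0.958104/1.958104 ≈ 0.489.

α ≈ 0.489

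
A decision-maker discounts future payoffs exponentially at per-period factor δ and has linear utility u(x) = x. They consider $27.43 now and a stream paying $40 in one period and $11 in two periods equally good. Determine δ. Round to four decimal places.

δ ≈ 0.5900

The stream is worth 40δ + 11δ² today, so 40δ + 11δ² = 27.43.
Rearranged: 11δ² + 40δ − 27.43 = 0.
δ = (−40 + √(40² + 4·11·27.43)) / (2·11) = (−40 + √2806.92) / 22 ≈ 0.5900.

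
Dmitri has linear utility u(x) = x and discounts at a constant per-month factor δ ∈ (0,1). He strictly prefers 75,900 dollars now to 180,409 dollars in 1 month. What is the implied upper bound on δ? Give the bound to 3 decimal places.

δ < 0.421

The preference means 75900 > δ·180409.
So δ < 75900/180409 = 0.42071.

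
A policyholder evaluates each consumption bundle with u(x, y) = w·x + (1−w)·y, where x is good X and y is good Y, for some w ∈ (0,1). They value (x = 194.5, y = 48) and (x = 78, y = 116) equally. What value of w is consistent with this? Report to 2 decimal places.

u(194.5,48) = u(78,116) means w·194.5 + (1−w)·48 = w·78 + (1−w)·116.
w·(194.5−78) = (1−w)·(116−48), i.e. w·116.5 = (1−w)·68.
Hence w = 68/(116.5+68) = 68/184.5 = 0.37.

w = 0.37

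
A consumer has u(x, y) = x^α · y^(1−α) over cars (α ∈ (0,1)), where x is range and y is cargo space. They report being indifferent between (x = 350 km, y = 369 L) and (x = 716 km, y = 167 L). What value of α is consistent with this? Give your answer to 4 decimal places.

Indifference: 350^α · 369^(1−α) = 716^α · 167^(1−α).
Rearrange to (350/716)^α = (167/369)^(1−α) and take logs: α·-0.7157470 = (1−α)·-0.7928028.
With A = -0.7157470 and B = -0.7928028: α·A = (1−α)·B, so α = B/(A+B) = -0.7928028/-1.5085498 ≈ 0.5255.

α ≈ 0.5255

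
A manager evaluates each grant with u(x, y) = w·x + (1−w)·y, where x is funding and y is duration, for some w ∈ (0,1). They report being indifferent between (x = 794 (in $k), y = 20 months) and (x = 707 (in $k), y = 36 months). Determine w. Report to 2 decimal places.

u(794,20) = u(707,36) means w·794 + (1−w)·20 = w·707 + (1−w)·36.
w·(794−707) = (1−w)·(36−20), i.e. w·87 = (1−w)·16.
So w/(1−w) = 16/87 = 0.1839, giving w = 16/(87+16) = 0.16.

w = 0.16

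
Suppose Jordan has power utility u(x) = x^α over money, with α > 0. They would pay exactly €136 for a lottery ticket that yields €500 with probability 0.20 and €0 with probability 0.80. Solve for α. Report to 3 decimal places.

α ≈ 1.236

Since u(0) = 0, the lottery's EU is 0.20·500^α.
Setting u(136) equal to that: 136^α = 0.20·500^α ⇒ (136/500)^α = 0.20.
Take logs: α = ln 0.20 / ln(136/500) ≈ 1.23617.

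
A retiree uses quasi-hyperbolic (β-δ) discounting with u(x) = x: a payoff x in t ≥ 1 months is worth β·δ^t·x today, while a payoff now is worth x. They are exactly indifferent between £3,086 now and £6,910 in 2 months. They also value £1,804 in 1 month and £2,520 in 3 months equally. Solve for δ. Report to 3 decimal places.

From the later pair, β·δ^1·1804 = β·δ^3·2520; dividing through, δ^2 = 1804/2520 = 0.71587, so δ = 0.84609.

δ ≈ 0.846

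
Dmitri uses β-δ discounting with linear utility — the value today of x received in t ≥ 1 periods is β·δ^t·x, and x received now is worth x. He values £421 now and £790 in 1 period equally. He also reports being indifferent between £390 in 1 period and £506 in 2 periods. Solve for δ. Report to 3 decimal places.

Both payoffs in the second observation are in the future, so β drops out: δ^1·390 = δ^2·506 ⇒ δ = 390/506 = 0.77075.

δ ≈ 0.771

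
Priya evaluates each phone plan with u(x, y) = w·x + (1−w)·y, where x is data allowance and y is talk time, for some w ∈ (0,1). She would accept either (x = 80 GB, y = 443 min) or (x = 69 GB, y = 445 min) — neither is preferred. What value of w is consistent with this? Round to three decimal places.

w = 0.154

u(80,443) = u(69,445) means w·80 + (1−w)·443 = w·69 + (1−w)·445.
w·(80−69) = (1−w)·(445−443), i.e. w·11 = (1−w)·2.
Hence w = 2/(11+2) = 2/13 = 0.154.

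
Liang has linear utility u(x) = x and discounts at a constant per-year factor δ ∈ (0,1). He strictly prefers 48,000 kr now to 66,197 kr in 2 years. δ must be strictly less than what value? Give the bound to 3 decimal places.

Under u(x) = x this choice says 48000 > δ^2·66197.
Dividing by 66197: δ^2 < 0.72511. Both sides are positive, so the square root keeps the direction.
δ < (48000/66197)^(1/2) ≈ 0.852.

δ < 0.852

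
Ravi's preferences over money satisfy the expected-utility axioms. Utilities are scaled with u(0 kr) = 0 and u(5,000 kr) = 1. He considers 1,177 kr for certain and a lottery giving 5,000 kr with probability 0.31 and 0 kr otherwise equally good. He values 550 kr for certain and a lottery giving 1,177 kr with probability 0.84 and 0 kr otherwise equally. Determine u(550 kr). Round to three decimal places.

From the first indifference, u(1,177 kr) = 0.31·u(5,000 kr) + 0.69·u(0 kr) = 0.31·1 + 0.69·0 = 0.31.
Chaining: u(550 kr) = 0.84·0.31 + 0.16·0.00 = 0.2604.

0.260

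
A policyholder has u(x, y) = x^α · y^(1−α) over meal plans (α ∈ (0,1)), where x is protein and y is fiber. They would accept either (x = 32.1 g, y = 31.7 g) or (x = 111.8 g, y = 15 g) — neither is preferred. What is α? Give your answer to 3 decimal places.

α ≈ 0.375

The Cobb–Douglas utilities coincide, so 32.1^α·31.7^(1−α) = 111.8^α·15^(1−α).
Rearrange to (32.1/111.8)^α = (15/31.7)^(1−α) and take logs: α·-1.247856 = (1−α)·-0.748266.
So α/(1−α) = (-0.748266)/(-1.247856) = 0.599641, and α = 0.599641/1.599641 ≈ 0.375.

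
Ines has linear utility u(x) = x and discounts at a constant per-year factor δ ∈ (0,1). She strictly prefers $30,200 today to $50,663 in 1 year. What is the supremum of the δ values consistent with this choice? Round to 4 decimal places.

δ < 0.5961

The preference means 30200 > δ·50663.
So δ < 30200/50663 = 0.59610.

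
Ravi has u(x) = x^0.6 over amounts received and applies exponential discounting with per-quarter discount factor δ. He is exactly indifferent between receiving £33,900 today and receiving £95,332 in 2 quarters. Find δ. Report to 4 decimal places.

Equating discounted utilities: u(33900) = δ^2·u(95332) ⇒ δ^2 = u(33900)/u(95332).
Since u(x) = x^0.6, δ^2 = (33900/95332)^0.6 = 0.35560^0.6 = 0.53775.
Hence δ = (0.53775)^(1/2) = 0.733311.

δ ≈ 0.7333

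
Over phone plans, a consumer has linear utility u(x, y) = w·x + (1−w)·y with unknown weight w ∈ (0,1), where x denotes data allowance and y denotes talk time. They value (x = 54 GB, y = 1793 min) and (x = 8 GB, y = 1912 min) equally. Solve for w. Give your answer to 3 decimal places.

Indifference: w·54 + (1−w)·1793 = w·8 + (1−w)·1912.
Rearranging, 46·w − 119·(1−w) = 0.
The marginal rate of substitution is 119/46, so w = 119/(46+119) = 0.721.

w = 0.721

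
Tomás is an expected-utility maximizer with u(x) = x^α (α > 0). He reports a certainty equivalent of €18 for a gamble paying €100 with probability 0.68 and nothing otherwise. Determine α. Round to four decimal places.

Since u(0) = 0, the lottery's EU is 0.68·100^α.
Setting u(18) equal to that: 18^α = 0.68·100^α ⇒ (18/100)^α = 0.68.
α = ln(0.68) / ln(18/100) = -0.3856625/-1.7147984 ≈ 0.2249.

α ≈ 0.2249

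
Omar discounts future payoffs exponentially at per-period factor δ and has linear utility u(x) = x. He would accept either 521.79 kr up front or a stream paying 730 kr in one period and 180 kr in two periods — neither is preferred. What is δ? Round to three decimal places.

Present value of the stream is 730·δ + 180·δ². Indifference gives 730δ + 180δ² = 521.79.
Rearranged: 180δ² + 730δ − 521.79 = 0.
By the quadratic formula (taking the positive root), δ = (−730 + √908588.80) / 360 ≈ 0.620.

δ ≈ 0.620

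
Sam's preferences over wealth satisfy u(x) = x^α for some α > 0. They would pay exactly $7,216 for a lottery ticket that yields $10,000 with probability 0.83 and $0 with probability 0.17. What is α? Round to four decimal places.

α ≈ 0.5711

EU(lottery) = 0.83·10000^α + 0.17·0 = 0.83·10000^α.
Setting u(7216) equal to that: 7216^α = 0.83·10000^α ⇒ (7216/10000)^α = 0.83.
Taking logs: α·ln(7216/10000) = ln(0.83), so α = -0.1863296 / -0.3262843 ≈ 0.5711.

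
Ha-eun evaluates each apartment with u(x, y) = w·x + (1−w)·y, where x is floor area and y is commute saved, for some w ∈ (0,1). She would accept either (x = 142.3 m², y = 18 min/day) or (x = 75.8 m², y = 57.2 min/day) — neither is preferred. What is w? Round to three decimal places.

Indifference: w·142.3 + (1−w)·18 = w·75.8 + (1−w)·57.2.
w·(142.3−75.8) = (1−w)·(57.2−18), i.e. w·66.5 = (1−w)·39.2.
Hence w = 39.2/(66.5+39.2) = 39.2/105.7 = 0.371.

w = 0.371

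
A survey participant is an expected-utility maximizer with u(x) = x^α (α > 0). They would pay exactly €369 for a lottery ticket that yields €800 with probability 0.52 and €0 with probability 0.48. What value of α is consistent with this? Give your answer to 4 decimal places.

α ≈ 0.8451

Since u(0) = 0, the lottery's EU is 0.52·800^α.
Setting u(369) equal to that: 369^α = 0.52·800^α ⇒ (369/800)^α = 0.52.
Take logs: α = ln 0.52 / ln(369/800) ≈ 0.845068.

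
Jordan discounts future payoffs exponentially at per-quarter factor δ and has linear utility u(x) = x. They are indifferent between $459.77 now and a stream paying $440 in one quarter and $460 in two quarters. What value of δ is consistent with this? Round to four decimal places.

δ ≈ 0.6300

The stream is worth 440δ + 460δ² today, so 440δ + 460δ² = 459.77.
Rearranged: 460δ² + 440δ − 459.77 = 0.
By the quadratic formula (taking the positive root), δ = (−440 + √1039576.80) / 920 ≈ 0.6300.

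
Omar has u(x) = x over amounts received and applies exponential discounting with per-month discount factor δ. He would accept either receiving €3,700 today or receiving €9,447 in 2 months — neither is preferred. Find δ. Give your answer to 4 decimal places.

Equating discounted utilities: u(3700) = δ^2·u(9447) ⇒ δ^2 = u(3700)/u(9447).
With u(x) = x: δ^2 = 3700/9447 = 0.39166.
So δ = 0.39166^(1/2) ≈ 0.6258.

δ ≈ 0.6258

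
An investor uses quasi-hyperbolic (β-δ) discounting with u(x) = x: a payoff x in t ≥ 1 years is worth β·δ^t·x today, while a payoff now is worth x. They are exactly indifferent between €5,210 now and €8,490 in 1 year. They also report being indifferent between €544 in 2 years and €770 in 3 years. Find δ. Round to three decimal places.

From the later pair, β·δ^2·544 = β·δ^3·770; dividing through, δ = 544/770 = 0.70649.

δ ≈ 0.706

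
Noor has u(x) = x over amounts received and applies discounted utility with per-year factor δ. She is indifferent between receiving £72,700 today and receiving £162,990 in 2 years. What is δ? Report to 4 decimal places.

δ ≈ 0.6679

The payoff in 2 years is discounted by δ^2, so u(72700) = δ^2·u(162990) and δ^2 = u(72700)/u(162990).
With u(x) = x: δ^2 = 72700/162990 = 0.44604.
Hence δ = (0.44604)^(1/2) = 0.667862.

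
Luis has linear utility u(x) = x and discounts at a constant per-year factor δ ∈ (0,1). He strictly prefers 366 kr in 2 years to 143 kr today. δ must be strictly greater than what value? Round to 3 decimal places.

δ > 0.625

The preference means 143 < δ^2·366.
Dividing by 366: δ^2 > 0.39071. Both sides are positive, so the square root keeps the direction.
δ > 0.39071^(1/2) = 0.625.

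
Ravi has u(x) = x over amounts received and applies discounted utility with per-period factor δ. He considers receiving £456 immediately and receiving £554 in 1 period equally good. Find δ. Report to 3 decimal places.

Equating discounted utilities: u(456) = δ·u(554) ⇒ δ = u(456)/u(554).
With u(x) = x: δ = 456/554 = 0.82310.

δ ≈ 0.823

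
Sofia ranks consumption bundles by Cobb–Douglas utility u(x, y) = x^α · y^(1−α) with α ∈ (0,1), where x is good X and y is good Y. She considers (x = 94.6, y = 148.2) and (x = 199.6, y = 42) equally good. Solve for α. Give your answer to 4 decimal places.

The Cobb–Douglas utilities coincide, so 94.6^α·148.2^(1−α) = 199.6^α·42^(1−α).
Taking logs: α·ln 94.6 + (1−α)·ln 148.2 = α·ln 199.6 + (1−α)·ln 42, i.e. α·-0.7466579 = (1−α)·-1.2608931.
With A = -0.7466579 and B = -1.2608931: α·A = (1−α)·B, so α = B/(A+B) = -1.2608931/-2.0075510 ≈ 0.6281.

α ≈ 0.6281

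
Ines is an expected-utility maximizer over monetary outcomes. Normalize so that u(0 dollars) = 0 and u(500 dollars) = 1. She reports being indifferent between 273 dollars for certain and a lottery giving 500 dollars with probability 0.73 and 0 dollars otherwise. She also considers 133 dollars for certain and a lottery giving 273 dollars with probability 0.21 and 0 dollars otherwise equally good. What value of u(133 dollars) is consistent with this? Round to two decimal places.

0.15

First, u(273 dollars) = 0.73·u(500 dollars) + 0.27·u(0 dollars) = 0.73.
Chaining: u(133 dollars) = 0.21·0.73 + 0.79·0.00 = 0.1533.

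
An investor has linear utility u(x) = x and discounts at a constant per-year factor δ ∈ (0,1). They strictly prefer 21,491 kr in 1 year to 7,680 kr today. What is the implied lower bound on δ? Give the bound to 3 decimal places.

δ > 0.357

Comparing present values: 7680 < δ·21491.
So δ > 7680/21491 = 0.35736.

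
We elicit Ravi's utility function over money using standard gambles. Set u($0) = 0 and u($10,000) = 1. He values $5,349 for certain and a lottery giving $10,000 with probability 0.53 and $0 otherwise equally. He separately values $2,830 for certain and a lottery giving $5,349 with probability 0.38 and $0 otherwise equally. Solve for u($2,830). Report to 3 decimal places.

From the first indifference, u($5,349) = 0.53·u($10,000) + 0.47·u($0) = 0.53·1 + 0.47·0 = 0.53.
Then u($2,830) = 0.38·u($5,349) + 0.62·u($0) = 0.38·0.53 + 0.62·0.00 = 0.2014.

0.201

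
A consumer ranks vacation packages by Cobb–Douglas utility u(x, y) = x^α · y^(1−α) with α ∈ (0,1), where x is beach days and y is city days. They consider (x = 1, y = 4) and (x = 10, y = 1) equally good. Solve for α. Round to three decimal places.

α ≈ 0.376

Indifference: 1^α · 4^(1−α) = 10^α · 1^(1−α).
(1/10)^α = (1/4)^(1−α); take logs: α·ln(1/10) = (1−α)·ln(1/4), i.e. α·-2.302585 = (1−α)·-1.386294.
So α/(1−α) = (-1.386294)/(-2.302585) = 0.602060, and α = 0.602060/1.602060 ≈ 0.376.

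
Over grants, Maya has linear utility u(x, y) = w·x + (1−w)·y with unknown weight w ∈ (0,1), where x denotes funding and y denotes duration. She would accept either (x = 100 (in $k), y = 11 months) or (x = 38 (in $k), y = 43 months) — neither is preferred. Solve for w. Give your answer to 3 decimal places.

Indifference: w·100 + (1−w)·11 = w·38 + (1−w)·43.
Rearranging, 62·w − 32·(1−w) = 0.
The marginal rate of substitution is 32/62, so w = 32/(62+32) = 0.340.

w = 0.340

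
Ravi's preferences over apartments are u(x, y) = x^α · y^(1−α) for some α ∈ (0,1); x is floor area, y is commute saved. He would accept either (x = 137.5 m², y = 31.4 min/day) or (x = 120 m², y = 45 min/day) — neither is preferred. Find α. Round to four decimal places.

α ≈ 0.7255

Indifference: 137.5^α · 31.4^(1−α) = 120^α · 45^(1−α).
(137.5/120)^α = (45/31.4)^(1−α); take logs: α·ln(137.5/120) = (1−α)·ln(45/31.4), i.e. α·0.1361322 = (1−α)·0.3598546.
So α/(1−α) = (0.3598546)/(0.1361322) = 2.6434201, and α = 2.6434201/3.6434201 ≈ 0.7255.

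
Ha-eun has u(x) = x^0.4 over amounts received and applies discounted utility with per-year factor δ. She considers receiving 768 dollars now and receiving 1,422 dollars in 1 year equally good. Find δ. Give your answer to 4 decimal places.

The payoff in 1 year is discounted by δ, so u(768) = δ·u(1422) and δ = u(768)/u(1422).
Since u(x) = x^0.4, δ = (768/1422)^0.4 = 0.54008^0.4 = 0.78160.

δ ≈ 0.7816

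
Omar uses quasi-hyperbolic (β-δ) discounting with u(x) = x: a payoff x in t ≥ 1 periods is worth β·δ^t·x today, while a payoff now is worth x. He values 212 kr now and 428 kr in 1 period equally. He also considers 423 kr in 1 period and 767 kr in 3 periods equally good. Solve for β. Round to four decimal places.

β ≈ 0.6670

Both payoffs in the second observation are in the future, so β drops out: δ^1·423 = δ^3·767 ⇒ δ^2 = 423/767 = 0.55150, so δ = 0.74263.
Substituting δ into 212 = β·δ·428: β = 212/(317.846) ≈ 0.6670.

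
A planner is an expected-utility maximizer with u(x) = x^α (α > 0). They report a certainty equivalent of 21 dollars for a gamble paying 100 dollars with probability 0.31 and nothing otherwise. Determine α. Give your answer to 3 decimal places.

The lottery's expected utility is 0.31·u(100) + 0.69·u(0) = 0.31·100^α (since u(0) = 0 for α > 0).
Indifference: 21^α = 0.31·100^α, so (21/100)^α = 0.31.
Take logs: α = ln 0.31 / ln(21/100) ≈ 0.75045.

α ≈ 0.750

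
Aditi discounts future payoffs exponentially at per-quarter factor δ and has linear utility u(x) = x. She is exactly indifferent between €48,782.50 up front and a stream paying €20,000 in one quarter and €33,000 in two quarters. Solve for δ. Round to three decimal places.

δ ≈ 0.950

The stream is worth 20000δ + 33000δ² today, so 20000δ + 33000δ² = 48782.50.
So 33000δ² + 20000δ − 48782.50 = 0.
By the quadratic formula (taking the positive root), δ = (−20000 + √6839290000.00) / 66000 ≈ 0.950.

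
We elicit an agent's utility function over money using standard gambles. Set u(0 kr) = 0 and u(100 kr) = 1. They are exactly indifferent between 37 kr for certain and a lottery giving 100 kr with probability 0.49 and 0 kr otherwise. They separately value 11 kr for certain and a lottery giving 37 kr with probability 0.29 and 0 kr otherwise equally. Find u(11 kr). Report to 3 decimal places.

0.142

First, u(37 kr) = 0.49·u(100 kr) + 0.51·u(0 kr) = 0.49.
The second indifference gives u(11 kr) = 0.29·u(37 kr) + 0.71·u(0 kr) = 0.29·0.49 + 0.71·0.00 = 0.1421.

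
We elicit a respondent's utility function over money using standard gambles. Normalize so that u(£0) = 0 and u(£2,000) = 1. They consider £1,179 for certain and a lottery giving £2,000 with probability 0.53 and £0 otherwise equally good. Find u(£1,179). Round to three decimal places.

The indifference gives u(£1,179) = 0.53·u(£2,000) + 0.47·u(£0) = 0.53·1 + 0.47·0 = 0.53.

0.530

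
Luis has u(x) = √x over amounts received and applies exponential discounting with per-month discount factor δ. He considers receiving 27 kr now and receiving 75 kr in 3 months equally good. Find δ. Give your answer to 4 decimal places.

δ ≈ 0.8434

Equating discounted utilities: u(27) = δ^3·u(75) ⇒ δ^3 = u(27)/u(75).
Since u(x) = √x, δ^3 = √(27/75) = 0.60000.
Hence δ = (0.60000)^(1/3) = 0.843433.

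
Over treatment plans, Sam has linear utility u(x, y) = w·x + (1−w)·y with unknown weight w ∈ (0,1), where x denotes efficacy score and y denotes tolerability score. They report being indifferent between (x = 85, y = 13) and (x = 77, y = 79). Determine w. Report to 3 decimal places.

Equating utilities: w·85 + (1−w)·13 = w·77 + (1−w)·79.
Rearranging, 8·w − 66·(1−w) = 0.
So w/(1−w) = 66/8 = 8.2500, giving w = 66/(8+66) = 0.892.

w = 0.892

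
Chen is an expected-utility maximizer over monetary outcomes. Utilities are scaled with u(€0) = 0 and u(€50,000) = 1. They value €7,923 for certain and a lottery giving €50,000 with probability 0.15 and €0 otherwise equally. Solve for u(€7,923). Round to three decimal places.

The indifference gives u(€7,923) = 0.15·u(€50,000) + 0.85·u(€0) = 0.15·1 + 0.85·0 = 0.15.

0.150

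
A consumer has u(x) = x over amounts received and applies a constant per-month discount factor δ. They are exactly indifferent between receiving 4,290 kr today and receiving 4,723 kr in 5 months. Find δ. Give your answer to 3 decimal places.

Indifference means u(4290) = δ^5 · u(4723), so δ^5 = u(4290)/u(4723).
With u(x) = x: δ^5 = 4290/4723 = 0.90832.
Taking the 5th root: δ = 0.90832^(1/5) ≈ 0.981.

δ ≈ 0.981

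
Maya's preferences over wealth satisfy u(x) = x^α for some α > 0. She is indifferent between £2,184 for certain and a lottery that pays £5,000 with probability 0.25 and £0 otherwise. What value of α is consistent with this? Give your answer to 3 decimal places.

The lottery's expected utility is 0.25·u(5000) + 0.75·u(0) = 0.25·5000^α (since u(0) = 0 for α > 0).
Setting u(2184) equal to that: 2184^α = 0.25·5000^α ⇒ (2184/5000)^α = 0.25.
α = ln(0.25) / ln(2184/5000) = -1.386294/-0.828280 ≈ 1.674.

α ≈ 1.674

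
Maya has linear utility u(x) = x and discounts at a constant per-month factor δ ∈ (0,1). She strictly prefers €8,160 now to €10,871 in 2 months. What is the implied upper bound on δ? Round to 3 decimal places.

δ < 0.866

Comparing present values: 8160 > δ^2·10871.
So δ^2 < 8160/10871 = 0.75062; taking the square root of both positive sides preserves the inequality.
δ < (8160/10871)^(1/2) ≈ 0.866.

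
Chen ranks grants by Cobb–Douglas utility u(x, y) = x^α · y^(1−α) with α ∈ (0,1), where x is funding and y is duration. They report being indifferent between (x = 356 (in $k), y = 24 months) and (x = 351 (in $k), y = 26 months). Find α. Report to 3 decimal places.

Indifference: 356^α · 24^(1−α) = 351^α · 26^(1−α).
Rearrange to (356/351)^α = (26/24)^(1−α) and take logs: α·0.014145 = (1−α)·0.080043.
With A = 0.014145 and B = 0.080043: α·A = (1−α)·B, so α = B/(A+B) = 0.080043/0.094188 ≈ 0.850.

α ≈ 0.850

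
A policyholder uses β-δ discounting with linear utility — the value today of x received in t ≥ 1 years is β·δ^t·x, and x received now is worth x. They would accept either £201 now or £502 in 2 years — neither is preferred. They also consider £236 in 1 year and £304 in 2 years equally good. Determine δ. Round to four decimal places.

From the later pair, β·δ^1·236 = β·δ^2·304; dividing through, δ = 236/304 = 0.77632.

δ ≈ 0.7763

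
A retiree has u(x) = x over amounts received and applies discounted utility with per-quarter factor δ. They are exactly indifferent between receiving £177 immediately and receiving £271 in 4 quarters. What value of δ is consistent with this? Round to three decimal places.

δ ≈ 0.899

Equating discounted utilities: u(177) = δ^4·u(271) ⇒ δ^4 = u(177)/u(271).
With u(x) = x: δ^4 = 177/271 = 0.65314.
Hence δ = (0.65314)^(1/4) = 0.89898.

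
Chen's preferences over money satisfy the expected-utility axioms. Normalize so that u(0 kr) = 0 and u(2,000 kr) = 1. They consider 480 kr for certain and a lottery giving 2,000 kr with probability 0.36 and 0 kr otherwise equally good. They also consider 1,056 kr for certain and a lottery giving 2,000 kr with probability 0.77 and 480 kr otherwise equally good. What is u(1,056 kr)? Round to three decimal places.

0.853

From the first indifference, u(480 kr) = 0.36·u(2,000 kr) + 0.64·u(0 kr) = 0.36·1 + 0.64·0 = 0.36.
Chaining: u(1,056 kr) = 0.77·1.00 + 0.23·0.36 = 0.8528.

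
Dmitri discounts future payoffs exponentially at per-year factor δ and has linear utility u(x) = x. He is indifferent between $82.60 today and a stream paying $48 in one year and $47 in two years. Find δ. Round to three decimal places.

δ ≈ 0.910

Equating present values: 82.60 = 48δ + 47δ².
So 47δ² + 48δ − 82.60 = 0.
δ = (−48 + √(48² + 4·47·82.60)) / (2·47) = (−48 + √17832.80) / 94 ≈ 0.910.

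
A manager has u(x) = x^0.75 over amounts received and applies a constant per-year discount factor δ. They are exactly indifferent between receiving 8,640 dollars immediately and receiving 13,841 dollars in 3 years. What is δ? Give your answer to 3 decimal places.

δ ≈ 0.889

Indifference means u(8640) = δ^3 · u(13841), so δ^3 = u(8640)/u(13841).
Since u(x) = x^0.75, δ^3 = (8640/13841)^0.75 = 0.62423^0.75 = 0.70228.
Hence δ = (0.70228)^(1/3) = 0.88887.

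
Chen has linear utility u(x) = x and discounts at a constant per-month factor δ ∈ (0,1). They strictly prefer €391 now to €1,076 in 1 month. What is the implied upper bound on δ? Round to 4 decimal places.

δ < 0.3634

Under u(x) = x this choice says 391 > δ·1076.
So δ < 391/1076 = 0.36338.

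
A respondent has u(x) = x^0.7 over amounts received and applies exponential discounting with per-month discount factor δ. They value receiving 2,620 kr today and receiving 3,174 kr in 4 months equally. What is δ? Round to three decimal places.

Indifference means u(2620) = δ^4 · u(3174), so δ^4 = u(2620)/u(3174).
Since u(x) = x^0.7, δ^4 = (2620/3174)^0.7 = 0.82546^0.7 = 0.87435.
Hence δ = (0.87435)^(1/4) = 0.96699.

δ ≈ 0.967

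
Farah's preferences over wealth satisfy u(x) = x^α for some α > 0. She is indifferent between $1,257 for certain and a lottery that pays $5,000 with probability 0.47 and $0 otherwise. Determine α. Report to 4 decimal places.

EU(lottery) = 0.47·5000^α + 0.53·0 = 0.47·5000^α.
Indifference: 1257^α = 0.47·5000^α, so (1257/5000)^α = 0.47.
α = ln(0.47) / ln(1257/5000) = -0.7550226/-1.3807100 ≈ 0.5468.

α ≈ 0.5468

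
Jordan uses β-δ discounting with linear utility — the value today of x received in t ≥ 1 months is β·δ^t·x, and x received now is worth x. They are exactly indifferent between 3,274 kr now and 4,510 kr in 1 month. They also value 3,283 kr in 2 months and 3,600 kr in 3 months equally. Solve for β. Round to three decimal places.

From the later pair, β·δ^2·3283 = β·δ^3·3600; dividing through, δ = 3283/3600 = 0.91194.
Substituting δ into 3274 = β·δ·4510: β = 3274/(4112.869) ≈ 0.796.

β ≈ 0.796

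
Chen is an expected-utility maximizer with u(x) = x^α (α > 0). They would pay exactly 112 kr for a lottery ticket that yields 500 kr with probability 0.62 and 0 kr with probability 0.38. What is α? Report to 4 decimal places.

EU(lottery) = 0.62·500^α + 0.38·0 = 0.62·500^α.
Indifference: 112^α = 0.62·500^α, so (112/500)^α = 0.62.
Taking logs: α·ln(112/500) = ln(0.62), so α = -0.4780358 / -1.4961092 ≈ 0.3195.

α ≈ 0.3195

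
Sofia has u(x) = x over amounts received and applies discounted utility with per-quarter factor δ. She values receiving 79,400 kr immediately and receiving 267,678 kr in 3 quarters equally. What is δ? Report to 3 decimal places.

The payoff in 3 quarters is discounted by δ^3, so u(79400) = δ^3·u(267678) and δ^3 = u(79400)/u(267678).
With u(x) = x: δ^3 = 79400/267678 = 0.29663.
So δ = 0.29663^(1/3) ≈ 0.667.

δ ≈ 0.667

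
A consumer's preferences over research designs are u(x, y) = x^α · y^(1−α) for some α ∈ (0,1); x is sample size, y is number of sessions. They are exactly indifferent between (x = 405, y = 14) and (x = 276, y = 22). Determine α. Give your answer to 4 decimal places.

The Cobb–Douglas utilities coincide, so 405^α·14^(1−α) = 276^α·22^(1−α).
Taking logs: α·ln 405 + (1−α)·ln 14 = α·ln 276 + (1−α)·ln 22, i.e. α·0.3834862 = (1−α)·0.4519851.
So α/(1−α) = (0.4519851)/(0.3834862) = 1.1786216, and α = 1.1786216/2.1786216 ≈ 0.5410.

α ≈ 0.5410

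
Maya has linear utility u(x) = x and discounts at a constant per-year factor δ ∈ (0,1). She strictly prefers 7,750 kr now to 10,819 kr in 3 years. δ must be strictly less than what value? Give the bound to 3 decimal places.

δ < 0.895

The preference means 7750 > δ^3·10819.
Dividing by 10819: δ^3 < 0.71633. Both sides are positive, so the cube root keeps the direction.
δ < 0.71633^(1/3) = 0.895.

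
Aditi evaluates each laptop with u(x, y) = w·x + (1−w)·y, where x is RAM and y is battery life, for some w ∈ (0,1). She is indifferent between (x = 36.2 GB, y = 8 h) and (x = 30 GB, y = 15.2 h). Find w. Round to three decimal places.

Indifference: w·36.2 + (1−w)·8 = w·30 + (1−w)·15.2.
Rearranging, 6.2·w − 7.2·(1−w) = 0.
So w/(1−w) = 7.2/6.2 = 1.1613, giving w = 7.2/(6.2+7.2) = 0.537.

w = 0.537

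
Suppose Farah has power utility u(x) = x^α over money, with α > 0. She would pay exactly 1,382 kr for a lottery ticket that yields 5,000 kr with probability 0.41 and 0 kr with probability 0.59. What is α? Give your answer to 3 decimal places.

α ≈ 0.693

EU(lottery) = 0.41·5000^α + 0.59·0 = 0.41·5000^α.
Setting u(1382) equal to that: 1382^α = 0.41·5000^α ⇒ (1382/5000)^α = 0.41.
Taking logs: α·ln(1382/5000) = ln(0.41), so α = -0.891598 / -1.285906 ≈ 0.693.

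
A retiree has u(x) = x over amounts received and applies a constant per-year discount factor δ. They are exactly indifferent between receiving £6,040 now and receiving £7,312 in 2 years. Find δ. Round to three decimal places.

Equating discounted utilities: u(6040) = δ^2·u(7312) ⇒ δ^2 = u(6040)/u(7312).
With u(x) = x: δ^2 = 6040/7312 = 0.82604.
Hence δ = (0.82604)^(1/2) = 0.90887.

δ ≈ 0.909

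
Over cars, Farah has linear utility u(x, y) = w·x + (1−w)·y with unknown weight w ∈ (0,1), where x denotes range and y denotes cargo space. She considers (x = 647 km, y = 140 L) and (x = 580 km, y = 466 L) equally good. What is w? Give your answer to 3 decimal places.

w = 0.830

u(647,140) = u(580,466) means w·647 + (1−w)·140 = w·580 + (1−w)·466.
w·(647−580) = (1−w)·(466−140), i.e. w·67 = (1−w)·326.
The marginal rate of substitution is 326/67, so w = 326/(67+326) = 0.830.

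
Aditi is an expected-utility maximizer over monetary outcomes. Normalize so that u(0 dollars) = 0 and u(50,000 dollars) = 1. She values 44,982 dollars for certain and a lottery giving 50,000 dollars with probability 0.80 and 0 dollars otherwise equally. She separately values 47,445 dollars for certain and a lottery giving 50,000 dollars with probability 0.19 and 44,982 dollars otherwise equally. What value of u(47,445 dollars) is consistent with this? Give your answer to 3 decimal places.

From the first indifference, u(44,982 dollars) = 0.80·u(50,000 dollars) + 0.20·u(0 dollars) = 0.80·1 + 0.20·0 = 0.80.
Then u(47,445 dollars) = 0.19·u(50,000 dollars) + 0.81·u(44,982 dollars) = 0.19·1.00 + 0.81·0.80 = 0.8380.

0.838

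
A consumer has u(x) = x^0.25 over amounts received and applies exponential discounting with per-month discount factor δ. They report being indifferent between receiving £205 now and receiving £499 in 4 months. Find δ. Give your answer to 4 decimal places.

Indifference means u(205) = δ^4 · u(499), so δ^4 = u(205)/u(499).
With u(x) = x^0.25: δ^4 = 205^0.25/499^0.25 = (205/499)^0.25 = 0.80060.
Hence δ = (0.80060)^(1/4) = 0.945918.

δ ≈ 0.9459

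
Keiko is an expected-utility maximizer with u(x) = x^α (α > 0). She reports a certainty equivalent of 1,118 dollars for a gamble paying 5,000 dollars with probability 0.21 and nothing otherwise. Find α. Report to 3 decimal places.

α ≈ 1.042

EU(lottery) = 0.21·5000^α + 0.79·0 = 0.21·5000^α.
Setting u(1118) equal to that: 1118^α = 0.21·5000^α ⇒ (1118/5000)^α = 0.21.
α = ln(0.21) / ln(1118/5000) = -1.560648/-1.497897 ≈ 1.042.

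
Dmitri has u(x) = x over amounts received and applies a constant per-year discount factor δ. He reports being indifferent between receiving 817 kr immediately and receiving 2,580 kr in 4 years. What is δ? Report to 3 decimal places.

The payoff in 4 years is discounted by δ^4, so u(817) = δ^4·u(2580) and δ^4 = u(817)/u(2580).
With u(x) = x: δ^4 = 817/2580 = 0.31667.
So δ = 0.31667^(1/4) ≈ 0.750.

δ ≈ 0.750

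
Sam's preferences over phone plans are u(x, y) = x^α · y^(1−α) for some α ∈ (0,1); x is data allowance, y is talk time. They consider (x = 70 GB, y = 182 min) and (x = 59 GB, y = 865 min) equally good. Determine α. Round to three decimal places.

α ≈ 0.901

Set the two utilities equal: 70^α·182^(1−α) = 59^α·865^(1−α).
(70/59)^α = (865/182)^(1−α); take logs: α·ln(70/59) = (1−α)·ln(865/182), i.e. α·0.170958 = (1−α)·1.558723.
With A = 0.170958 and B = 1.558723: α·A = (1−α)·B, so α = B/(A+B) = 1.558723/1.729681 ≈ 0.901.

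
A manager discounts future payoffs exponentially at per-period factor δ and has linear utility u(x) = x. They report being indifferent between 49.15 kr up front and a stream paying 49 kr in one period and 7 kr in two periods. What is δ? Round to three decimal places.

δ ≈ 0.890

Present value of the stream is 49·δ + 7·δ². Indifference gives 49δ + 7δ² = 49.15.
So 7δ² + 49δ − 49.15 = 0.
δ = (−49 + √(49² + 4·7·49.15)) / (2·7) = (−49 + √3777.20) / 14 ≈ 0.890.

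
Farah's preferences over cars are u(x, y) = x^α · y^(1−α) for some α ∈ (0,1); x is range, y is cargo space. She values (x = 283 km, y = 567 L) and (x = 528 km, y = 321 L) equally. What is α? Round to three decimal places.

α ≈ 0.477

Indifference: 283^α · 567^(1−α) = 528^α · 321^(1−α).
(283/528)^α = (321/567)^(1−α); take logs: α·ln(283/528) = (1−α)·ln(321/567), i.e. α·-0.623649 = (1−α)·-0.568918.
So α/(1−α) = (-0.568918)/(-0.623649) = 0.912241, and α = 0.912241/1.912241 ≈ 0.477.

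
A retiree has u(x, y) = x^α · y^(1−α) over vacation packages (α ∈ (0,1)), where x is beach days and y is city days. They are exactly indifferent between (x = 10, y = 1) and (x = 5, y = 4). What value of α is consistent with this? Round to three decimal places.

The Cobb–Douglas utilities coincide, so 10^α·1^(1−α) = 5^α·4^(1−α).
Taking logs: α·ln 10 + (1−α)·ln 1 = α·ln 5 + (1−α)·ln 4, i.e. α·0.693147 = (1−α)·1.386294.
Thus α·(2.079441) = 1.386294, so α = 1.386294/2.079441 ≈ 0.667.

α ≈ 0.667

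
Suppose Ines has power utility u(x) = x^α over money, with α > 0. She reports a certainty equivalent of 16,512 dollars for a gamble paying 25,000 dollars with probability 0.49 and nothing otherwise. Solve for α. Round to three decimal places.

EU(lottery) = 0.49·25000^α + 0.51·0 = 0.49·25000^α.
Indifference: 16512^α = 0.49·25000^α, so (16512/25000)^α = 0.49.
α = ln(0.49) / ln(16512/25000) = -0.713350/-0.414788 ≈ 1.720.

α ≈ 1.720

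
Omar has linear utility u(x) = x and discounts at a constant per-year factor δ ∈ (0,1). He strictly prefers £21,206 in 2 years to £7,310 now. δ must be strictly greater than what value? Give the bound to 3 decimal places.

Under u(x) = x this choice says 7310 < δ^2·21206.
Dividing by 21206: δ^2 > 0.34471. Both sides are positive, so the square root keeps the direction.
δ > (7310/21206)^(1/2) ≈ 0.587.

δ > 0.587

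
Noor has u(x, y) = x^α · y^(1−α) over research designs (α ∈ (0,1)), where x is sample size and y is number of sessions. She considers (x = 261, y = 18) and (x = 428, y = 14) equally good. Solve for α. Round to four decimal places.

Set the two utilities equal: 261^α·18^(1−α) = 428^α·14^(1−α).
(261/428)^α = (14/18)^(1−α); take logs: α·ln(261/428) = (1−α)·ln(14/18), i.e. α·-0.4946028 = (1−α)·-0.2513144.
So α/(1−α) = (-0.2513144)/(-0.4946028) = 0.5081136, and α = 0.5081136/1.5081136 ≈ 0.3369.

α ≈ 0.3369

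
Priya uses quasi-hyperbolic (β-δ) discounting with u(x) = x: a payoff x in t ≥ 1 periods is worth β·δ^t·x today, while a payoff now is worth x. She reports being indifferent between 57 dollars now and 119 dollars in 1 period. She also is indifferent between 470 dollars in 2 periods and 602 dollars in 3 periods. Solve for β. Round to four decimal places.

β ≈ 0.6135

From the later pair, β·δ^2·470 = β·δ^3·602; dividing through, δ = 470/602 = 0.78073.
Substituting δ into 57 = β·δ·119: β = 57/(92.907) ≈ 0.6135.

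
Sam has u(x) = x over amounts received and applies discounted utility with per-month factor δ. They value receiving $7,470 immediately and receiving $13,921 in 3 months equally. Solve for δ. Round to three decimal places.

δ ≈ 0.813

The payoff in 3 months is discounted by δ^3, so u(7470) = δ^3·u(13921) and δ^3 = u(7470)/u(13921).
With u(x) = x: δ^3 = 7470/13921 = 0.53660.
Hence δ = (0.53660)^(1/3) = 0.81261.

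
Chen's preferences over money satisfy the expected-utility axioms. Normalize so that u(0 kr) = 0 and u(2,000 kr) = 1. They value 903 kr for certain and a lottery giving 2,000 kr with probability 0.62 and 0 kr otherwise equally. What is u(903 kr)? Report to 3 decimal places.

By the standard-gamble method, u(903 kr) is just the indifference probability on the best outcome: 0.62.

0.620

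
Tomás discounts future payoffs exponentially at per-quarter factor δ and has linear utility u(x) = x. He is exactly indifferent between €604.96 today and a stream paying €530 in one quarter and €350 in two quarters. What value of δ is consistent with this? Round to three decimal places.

The stream is worth 530δ + 350δ² today, so 530δ + 350δ² = 604.96.
That is, 350δ² + 530δ − 604.96 = 0, a quadratic in δ.
The positive root is δ = [−530 + √(530² + 4·350·604.96)] / (2·350) = (−530 + 1062.000)/700 ≈ 0.760.

δ ≈ 0.760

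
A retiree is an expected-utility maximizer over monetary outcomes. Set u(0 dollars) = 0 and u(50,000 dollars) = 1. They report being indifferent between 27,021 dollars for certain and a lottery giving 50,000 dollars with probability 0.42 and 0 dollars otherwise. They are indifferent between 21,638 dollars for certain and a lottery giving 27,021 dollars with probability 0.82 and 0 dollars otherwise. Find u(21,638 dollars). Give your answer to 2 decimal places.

First, u(27,021 dollars) = 0.42·u(50,000 dollars) + 0.58·u(0 dollars) = 0.42.
Chaining: u(21,638 dollars) = 0.82·0.42 + 0.18·0.00 = 0.3444.

0.34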